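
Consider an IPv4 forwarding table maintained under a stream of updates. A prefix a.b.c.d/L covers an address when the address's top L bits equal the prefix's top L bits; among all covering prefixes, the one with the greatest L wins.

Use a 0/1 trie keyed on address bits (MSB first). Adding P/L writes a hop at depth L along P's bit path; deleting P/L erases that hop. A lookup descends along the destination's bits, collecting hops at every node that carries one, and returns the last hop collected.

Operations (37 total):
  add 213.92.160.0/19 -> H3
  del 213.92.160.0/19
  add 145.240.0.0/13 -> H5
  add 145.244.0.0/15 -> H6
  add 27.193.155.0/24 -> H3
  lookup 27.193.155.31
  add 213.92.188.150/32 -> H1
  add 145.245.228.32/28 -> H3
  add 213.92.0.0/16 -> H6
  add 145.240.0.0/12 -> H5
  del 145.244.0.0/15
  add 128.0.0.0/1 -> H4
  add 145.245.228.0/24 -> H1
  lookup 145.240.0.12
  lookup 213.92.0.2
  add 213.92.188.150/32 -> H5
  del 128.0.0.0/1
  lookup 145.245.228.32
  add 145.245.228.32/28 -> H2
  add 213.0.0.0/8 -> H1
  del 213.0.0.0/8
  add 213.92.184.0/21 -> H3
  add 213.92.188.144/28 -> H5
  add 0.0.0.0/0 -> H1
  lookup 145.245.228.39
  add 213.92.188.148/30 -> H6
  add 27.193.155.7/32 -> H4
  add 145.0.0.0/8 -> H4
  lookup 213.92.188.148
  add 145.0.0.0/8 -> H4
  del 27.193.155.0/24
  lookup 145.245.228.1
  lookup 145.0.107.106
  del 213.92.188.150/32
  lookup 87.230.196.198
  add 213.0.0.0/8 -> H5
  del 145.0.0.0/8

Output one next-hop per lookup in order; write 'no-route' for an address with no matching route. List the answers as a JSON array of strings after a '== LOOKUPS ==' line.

Trace:
  add 213.92.160.0/19 -> H3 at depth 19
  del 213.92.160.0/19 (clear depth 19)
  add 145.240.0.0/13 -> H5 at depth 13
  add 145.244.0.0/15 -> H6 at depth 15
  add 27.193.155.0/24 -> H3 at depth 24
  lookup 27.193.155.31: bits 000110111100000110011011 walk d0:-→d1:-→d2:-→d3:-→d4:-→d5:-→d6:-→d7:-→d8:-→d9:-→d10:-→d11:-→d12:-→d13:-→d14:-→d15:-→d16:-→d17:-→d18:-→d19:-→d20:-→d21:-→d22:-→d23:-→d24:H3 -> H3
  add 213.92.188.150/32 -> H1 at depth 32
  add 145.245.228.32/28 -> H3 at depth 28
  add 213.92.0.0/16 -> H6 at depth 16
  add 145.240.0.0/12 -> H5 at depth 12
  del 145.244.0.0/15 (clear depth 15)
  add 128.0.0.0/1 -> H4 at depth 1
  add 145.245.228.0/24 -> H1 at depth 24
  lookup 145.240.0.12: bits 1001000111110 walk d0:-→d1:H4→d2:-→d3:-→d4:-→d5:-→d6:-→d7:-→d8:-→d9:-→d10:-→d11:-→d12:H5→d13:H5 -> H5
  lookup 213.92.0.2: bits 1101010101011100 walk d0:-→d1:H4→d2:-→d3:-→d4:-→d5:-→d6:-→d7:-→d8:-→d9:-→d10:-→d11:-→d12:-→d13:-→d14:-→d15:-→d16:H6 -> H6
  add 213.92.188.150/32 -> H5 at depth 32
  del 128.0.0.0/1 (clear depth 1)
  lookup 145.245.228.32: bits 1001000111110101111001000010 walk d0:-→d1:-→d2:-→d3:-→d4:-→d5:-→d6:-→d7:-→d8:-→d9:-→d10:-→d11:-→d12:H5→d13:H5→d14:-→d15:-→d16:-→d17:-→d18:-→d19:-→d20:-→d21:-→d22:-→d23:-→d24:H1→d25:-→d26:-→d27:-→d28:H3 -> H3
  add 145.245.228.32/28 -> H2 at depth 28
  add 213.0.0.0/8 -> H1 at depth 8
  del 213.0.0.0/8 (clear depth 8)
  add 213.92.184.0/21 -> H3 at depth 21
  add 213.92.188.144/28 -> H5 at depth 28
  add 0.0.0.0/0 -> H1 at depth 0
  lookup 145.245.228.39: bits 1001000111110101111001000010 walk d0:H1→d1:-→d2:-→d3:-→d4:-→d5:-→d6:-→d7:-→d8:-→d9:-→d10:-→d11:-→d12:H5→d13:H5→d14:-→d15:-→d16:-→d17:-→d18:-→d19:-→d20:-→d21:-→d22:-→d23:-→d24:H1→d25:-→d26:-→d27:-→d28:H2 -> H2
  add 213.92.188.148/30 -> H6 at depth 30
  add 27.193.155.7/32 -> H4 at depth 32
  add 145.0.0.0/8 -> H4 at depth 8
  lookup 213.92.188.148: bits 110101010101110010111100100101 walk d0:H1→d1:-→d2:-→d3:-→d4:-→d5:-→d6:-→d7:-→d8:-→d9:-→d10:-→d11:-→d12:-→d13:-→d14:-→d15:-→d16:H6→d17:-→d18:-→d19:-→d20:-→d21:H3→d22:-→d23:-→d24:-→d25:-→d26:-→d27:-→d28:H5→d29:-→d30:H6 -> H6
  add 145.0.0.0/8 -> H4 at depth 8
  del 27.193.155.0/24 (clear depth 24)
  lookup 145.245.228.1: bits 10010001111101011110010000 walk d0:H1→d1:-→d2:-→d3:-→d4:-→d5:-→d6:-→d7:-→d8:H4→d9:-→d10:-→d11:-→d12:H5→d13:H5→d14:-→d15:-→d16:-→d17:-→d18:-→d19:-→d20:-→d21:-→d22:-→d23:-→d24:H1→d25:-→d26:- -> H1
  lookup 145.0.107.106: bits 10010001 walk d0:H1→d1:-→d2:-→d3:-→d4:-→d5:-→d6:-→d7:-→d8:H4 -> H4
  del 213.92.188.150/32 (clear depth 32)
  lookup 87.230.196.198: bits 0 walk d0:H1→d1:- -> H1
  add 213.0.0.0/8 -> H5 at depth 8
  del 145.0.0.0/8 (clear depth 8)

== LOOKUPS ==
["H3","H5","H6","H3","H2","H6","H1","H4","H1"]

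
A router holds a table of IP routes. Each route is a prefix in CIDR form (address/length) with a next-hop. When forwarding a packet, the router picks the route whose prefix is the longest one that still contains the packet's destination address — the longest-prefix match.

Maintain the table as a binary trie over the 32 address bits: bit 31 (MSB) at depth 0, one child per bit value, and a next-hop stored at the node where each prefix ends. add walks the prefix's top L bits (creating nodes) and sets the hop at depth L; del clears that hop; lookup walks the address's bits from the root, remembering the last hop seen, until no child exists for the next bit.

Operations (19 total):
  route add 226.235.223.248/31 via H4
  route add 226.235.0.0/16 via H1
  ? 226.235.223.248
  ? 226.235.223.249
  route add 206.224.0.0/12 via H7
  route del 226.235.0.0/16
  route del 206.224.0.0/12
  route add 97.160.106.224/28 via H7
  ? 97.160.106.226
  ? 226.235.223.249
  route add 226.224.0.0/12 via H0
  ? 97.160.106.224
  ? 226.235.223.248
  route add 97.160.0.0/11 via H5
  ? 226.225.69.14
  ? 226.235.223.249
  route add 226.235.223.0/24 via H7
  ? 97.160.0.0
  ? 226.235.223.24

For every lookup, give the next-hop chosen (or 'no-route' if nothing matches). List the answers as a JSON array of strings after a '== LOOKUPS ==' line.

Trace:
  + 226.235.223.248/31 (H4) depth=31
  + 226.235.0.0/16 (H1) depth=16
  ? 226.235.223.248  path d0:-→d1:-→d2:-→d3:-→d4:-→d5:-→d6:-→d7:-→d8:-→d9:-→d10:-→d11:-→d12:-→d13:-→d14:-→d15:-→d16:H1→d17:-→d18:-→d19:-→d20:-→d21:-→d22:-→d23:-→d24:-→d25:-→d26:-→d27:-→d28:-→d29:-→d30:-→d31:H4  best=H4
  ? 226.235.223.249  path d0:-→d1:-→d2:-→d3:-→d4:-→d5:-→d6:-→d7:-→d8:-→d9:-→d10:-→d11:-→d12:-→d13:-→d14:-→d15:-→d16:H1→d17:-→d18:-→d19:-→d20:-→d21:-→d22:-→d23:-→d24:-→d25:-→d26:-→d27:-→d28:-→d29:-→d30:-→d31:H4  best=H4
  + 206.224.0.0/12 (H7) depth=12
  del 226.235.0.0/16 (clear depth 16)
  del 206.224.0.0/12 (clear depth 12)
  + 97.160.106.224/28 (H7) depth=28
  ? 97.160.106.226  path d0:-→d1:-→d2:-→d3:-→d4:-→d5:-→d6:-→d7:-→d8:-→d9:-→d10:-→d11:-→d12:-→d13:-→d14:-→d15:-→d16:-→d17:-→d18:-→d19:-→d20:-→d21:-→d22:-→d23:-→d24:-→d25:-→d26:-→d27:-→d28:H7  best=H7
  ? 226.235.223.249  path d0:-→d1:-→d2:-→d3:-→d4:-→d5:-→d6:-→d7:-→d8:-→d9:-→d10:-→d11:-→d12:-→d13:-→d14:-→d15:-→d16:-→d17:-→d18:-→d19:-→d20:-→d21:-→d22:-→d23:-→d24:-→d25:-→d26:-→d27:-→d28:-→d29:-→d30:-→d31:H4  best=H4
  + 226.224.0.0/12 (H0) depth=12
  ? 97.160.106.224  path d0:-→d1:-→d2:-→d3:-→d4:-→d5:-→d6:-→d7:-→d8:-→d9:-→d10:-→d11:-→d12:-→d13:-→d14:-→d15:-→d16:-→d17:-→d18:-→d19:-→d20:-→d21:-→d22:-→d23:-→d24:-→d25:-→d26:-→d27:-→d28:H7  best=H7
  ? 226.235.223.248  path d0:-→d1:-→d2:-→d3:-→d4:-→d5:-→d6:-→d7:-→d8:-→d9:-→d10:-→d11:-→d12:H0→d13:-→d14:-→d15:-→d16:-→d17:-→d18:-→d19:-→d20:-→d21:-→d22:-→d23:-→d24:-→d25:-→d26:-→d27:-→d28:-→d29:-→d30:-→d31:H4  best=H4
  + 97.160.0.0/11 (H5) depth=11
  ? 226.225.69.14  path d0:-→d1:-→d2:-→d3:-→d4:-→d5:-→d6:-→d7:-→d8:-→d9:-→d10:-→d11:-→d12:H0  best=H0
  ? 226.235.223.249  path d0:-→d1:-→d2:-→d3:-→d4:-→d5:-→d6:-→d7:-→d8:-→d9:-→d10:-→d11:-→d12:H0→d13:-→d14:-→d15:-→d16:-→d17:-→d18:-→d19:-→d20:-→d21:-→d22:-→d23:-→d24:-→d25:-→d26:-→d27:-→d28:-→d29:-→d30:-→d31:H4  best=H4
  + 226.235.223.0/24 (H7) depth=24
  ? 97.160.0.0  path d0:-→d1:-→d2:-→d3:-→d4:-→d5:-→d6:-→d7:-→d8:-→d9:-→d10:-→d11:H5→d12:-→d13:-→d14:-→d15:-→d16:-→d17:-  best=H5
  ? 226.235.223.24  path d0:-→d1:-→d2:-→d3:-→d4:-→d5:-→d6:-→d7:-→d8:-→d9:-→d10:-→d11:-→d12:H0→d13:-→d14:-→d15:-→d16:-→d17:-→d18:-→d19:-→d20:-→d21:-→d22:-→d23:-→d24:H7  best=H7

== LOOKUPS ==
["H4","H4","H7","H4","H7","H4","H0","H4","H5","H7"]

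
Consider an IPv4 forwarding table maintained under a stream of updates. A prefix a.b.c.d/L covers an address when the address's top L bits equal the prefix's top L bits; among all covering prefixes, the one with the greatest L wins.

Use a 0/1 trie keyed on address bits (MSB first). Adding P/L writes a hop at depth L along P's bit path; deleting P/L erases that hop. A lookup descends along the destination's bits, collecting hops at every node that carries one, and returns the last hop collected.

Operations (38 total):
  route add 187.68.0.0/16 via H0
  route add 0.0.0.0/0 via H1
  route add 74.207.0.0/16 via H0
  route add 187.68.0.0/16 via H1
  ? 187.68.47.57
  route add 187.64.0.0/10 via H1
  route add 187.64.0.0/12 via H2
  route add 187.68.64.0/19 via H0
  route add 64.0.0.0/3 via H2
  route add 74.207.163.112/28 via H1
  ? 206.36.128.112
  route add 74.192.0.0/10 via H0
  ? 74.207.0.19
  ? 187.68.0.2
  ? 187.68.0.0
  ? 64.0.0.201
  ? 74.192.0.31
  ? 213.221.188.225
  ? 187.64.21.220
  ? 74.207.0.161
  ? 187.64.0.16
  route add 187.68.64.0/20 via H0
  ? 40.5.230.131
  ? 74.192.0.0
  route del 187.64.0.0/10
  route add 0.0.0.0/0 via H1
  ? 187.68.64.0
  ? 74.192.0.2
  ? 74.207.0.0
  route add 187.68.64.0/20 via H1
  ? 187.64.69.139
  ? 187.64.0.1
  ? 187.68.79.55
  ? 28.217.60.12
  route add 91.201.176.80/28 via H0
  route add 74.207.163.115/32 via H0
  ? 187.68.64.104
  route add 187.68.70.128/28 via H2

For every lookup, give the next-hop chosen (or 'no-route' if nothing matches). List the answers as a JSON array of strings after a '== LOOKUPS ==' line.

Apply in order:
  add 187.68.0.0/16 -> H0 at depth 16
  add 0.0.0.0/0 -> H1 at depth 0
  add 74.207.0.0/16 -> H0 at depth 16
  add 187.68.0.0/16 -> H1 at depth 16
  ? 187.68.47.57  path d0:H1→d1:-→d2:-→d3:-→d4:-→d5:-→d6:-→d7:-→d8:-→d9:-→d10:-→d11:-→d12:-→d13:-→d14:-→d15:-→d16:H1  best=H1
  add 187.64.0.0/10 -> H1 at depth 10
  add 187.64.0.0/12 -> H2 at depth 12
  add 187.68.64.0/19 -> H0 at depth 19
  add 64.0.0.0/3 -> H2 at depth 3
  add 74.207.163.112/28 -> H1 at depth 28
  ? 206.36.128.112  path d0:H1→d1:-  best=H1
  add 74.192.0.0/10 -> H0 at depth 10
  ? 74.207.0.19  path d0:H1→d1:-→d2:-→d3:H2→d4:-→d5:-→d6:-→d7:-→d8:-→d9:-→d10:H0→d11:-→d12:-→d13:-→d14:-→d15:-→d16:H0  best=H0
  ? 187.68.0.2  path d0:H1→d1:-→d2:-→d3:-→d4:-→d5:-→d6:-→d7:-→d8:-→d9:-→d10:H1→d11:-→d12:H2→d13:-→d14:-→d15:-→d16:H1→d17:-  best=H1
  ? 187.68.0.0  path d0:H1→d1:-→d2:-→d3:-→d4:-→d5:-→d6:-→d7:-→d8:-→d9:-→d10:H1→d11:-→d12:H2→d13:-→d14:-→d15:-→d16:H1→d17:-  best=H1
  ? 64.0.0.201  path d0:H1→d1:-→d2:-→d3:H2→d4:-  best=H2
  ? 74.192.0.31  path d0:H1→d1:-→d2:-→d3:H2→d4:-→d5:-→d6:-→d7:-→d8:-→d9:-→d10:H0→d11:-→d12:-  best=H0
  ? 213.221.188.225  path d0:H1→d1:-  best=H1
  ? 187.64.21.220  path d0:H1→d1:-→d2:-→d3:-→d4:-→d5:-→d6:-→d7:-→d8:-→d9:-→d10:H1→d11:-→d12:H2→d13:-  best=H2
  ? 74.207.0.161  path d0:H1→d1:-→d2:-→d3:H2→d4:-→d5:-→d6:-→d7:-→d8:-→d9:-→d10:H0→d11:-→d12:-→d13:-→d14:-→d15:-→d16:H0  best=H0
  ? 187.64.0.16  path d0:H1→d1:-→d2:-→d3:-→d4:-→d5:-→d6:-→d7:-→d8:-→d9:-→d10:H1→d11:-→d12:H2→d13:-  best=H2
  add 187.68.64.0/20 -> H0 at depth 20
  ? 40.5.230.131  path d0:H1→d1:-  best=H1
  ? 74.192.0.0  path d0:H1→d1:-→d2:-→d3:H2→d4:-→d5:-→d6:-→d7:-→d8:-→d9:-→d10:H0→d11:-→d12:-  best=H0
  - 187.64.0.0/10 clear@10
  add 0.0.0.0/0 -> H1 at depth 0
  ? 187.68.64.0  path d0:H1→d1:-→d2:-→d3:-→d4:-→d5:-→d6:-→d7:-→d8:-→d9:-→d10:-→d11:-→d12:H2→d13:-→d14:-→d15:-→d16:H1→d17:-→d18:-→d19:H0→d20:H0  best=H0
  ? 74.192.0.2  path d0:H1→d1:-→d2:-→d3:H2→d4:-→d5:-→d6:-→d7:-→d8:-→d9:-→d10:H0→d11:-→d12:-  best=H0
  ? 74.207.0.0  path d0:H1→d1:-→d2:-→d3:H2→d4:-→d5:-→d6:-→d7:-→d8:-→d9:-→d10:H0→d11:-→d12:-→d13:-→d14:-→d15:-→d16:H0  best=H0
  add 187.68.64.0/20 -> H1 at depth 20
  ? 187.64.69.139  path d0:H1→d1:-→d2:-→d3:-→d4:-→d5:-→d6:-→d7:-→d8:-→d9:-→d10:-→d11:-→d12:H2→d13:-  best=H2
  ? 187.64.0.1  path d0:H1→d1:-→d2:-→d3:-→d4:-→d5:-→d6:-→d7:-→d8:-→d9:-→d10:-→d11:-→d12:H2→d13:-  best=H2
  ? 187.68.79.55  path d0:H1→d1:-→d2:-→d3:-→d4:-→d5:-→d6:-→d7:-→d8:-→d9:-→d10:-→d11:-→d12:H2→d13:-→d14:-→d15:-→d16:H1→d17:-→d18:-→d19:H0→d20:H1  best=H1
  ? 28.217.60.12  path d0:H1→d1:-  best=H1
  add 91.201.176.80/28 -> H0 at depth 28
  add 74.207.163.115/32 -> H0 at depth 32
  ? 187.68.64.104  path d0:H1→d1:-→d2:-→d3:-→d4:-→d5:-→d6:-→d7:-→d8:-→d9:-→d10:-→d11:-→d12:H2→d13:-→d14:-→d15:-→d16:H1→d17:-→d18:-→d19:H0→d20:H1  best=H1
  add 187.68.70.128/28 -> H2 at depth 28

== LOOKUPS ==
["H1","H1","H0","H1","H1","H2","H0","H1","H2","H0","H2","H1","H0","H0","H0","H0","H2","H2","H1","H1","H1"]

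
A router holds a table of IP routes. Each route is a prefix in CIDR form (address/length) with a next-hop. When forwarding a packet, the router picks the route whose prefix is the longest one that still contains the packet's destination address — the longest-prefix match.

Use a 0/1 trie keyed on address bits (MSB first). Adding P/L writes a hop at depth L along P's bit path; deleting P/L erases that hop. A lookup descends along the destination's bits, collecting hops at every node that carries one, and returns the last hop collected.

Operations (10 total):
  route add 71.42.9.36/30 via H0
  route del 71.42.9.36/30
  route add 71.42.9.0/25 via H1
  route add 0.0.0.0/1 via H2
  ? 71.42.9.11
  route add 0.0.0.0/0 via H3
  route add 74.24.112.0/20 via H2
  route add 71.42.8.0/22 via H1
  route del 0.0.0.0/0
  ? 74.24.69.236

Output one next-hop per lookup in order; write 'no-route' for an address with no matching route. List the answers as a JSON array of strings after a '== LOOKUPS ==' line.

Trace:
  add 71.42.9.36/30 -> H0 at depth 30
  del 71.42.9.36/30 (clear depth 30)
  add 71.42.9.0/25 -> H1 at depth 25
  add 0.0.0.0/1 -> H2 at depth 1
  lookup 71.42.9.11: bits 01000111001010100000100100 walk d0:-→d1:H2→d2:-→d3:-→d4:-→d5:-→d6:-→d7:-→d8:-→d9:-→d10:-→d11:-→d12:-→d13:-→d14:-→d15:-→d16:-→d17:-→d18:-→d19:-→d20:-→d21:-→d22:-→d23:-→d24:-→d25:H1→d26:- -> H1
  add 0.0.0.0/0 -> H3 at depth 0
  add 74.24.112.0/20 -> H2 at depth 20
  add 71.42.8.0/22 -> H1 at depth 22
  del 0.0.0.0/0 (clear depth 0)
  lookup 74.24.69.236: bits 010010100001100001 walk d0:-→d1:H2→d2:-→d3:-→d4:-→d5:-→d6:-→d7:-→d8:-→d9:-→d10:-→d11:-→d12:-→d13:-→d14:-→d15:-→d16:-→d17:-→d18:- -> H2

== LOOKUPS ==
["H1","H2"]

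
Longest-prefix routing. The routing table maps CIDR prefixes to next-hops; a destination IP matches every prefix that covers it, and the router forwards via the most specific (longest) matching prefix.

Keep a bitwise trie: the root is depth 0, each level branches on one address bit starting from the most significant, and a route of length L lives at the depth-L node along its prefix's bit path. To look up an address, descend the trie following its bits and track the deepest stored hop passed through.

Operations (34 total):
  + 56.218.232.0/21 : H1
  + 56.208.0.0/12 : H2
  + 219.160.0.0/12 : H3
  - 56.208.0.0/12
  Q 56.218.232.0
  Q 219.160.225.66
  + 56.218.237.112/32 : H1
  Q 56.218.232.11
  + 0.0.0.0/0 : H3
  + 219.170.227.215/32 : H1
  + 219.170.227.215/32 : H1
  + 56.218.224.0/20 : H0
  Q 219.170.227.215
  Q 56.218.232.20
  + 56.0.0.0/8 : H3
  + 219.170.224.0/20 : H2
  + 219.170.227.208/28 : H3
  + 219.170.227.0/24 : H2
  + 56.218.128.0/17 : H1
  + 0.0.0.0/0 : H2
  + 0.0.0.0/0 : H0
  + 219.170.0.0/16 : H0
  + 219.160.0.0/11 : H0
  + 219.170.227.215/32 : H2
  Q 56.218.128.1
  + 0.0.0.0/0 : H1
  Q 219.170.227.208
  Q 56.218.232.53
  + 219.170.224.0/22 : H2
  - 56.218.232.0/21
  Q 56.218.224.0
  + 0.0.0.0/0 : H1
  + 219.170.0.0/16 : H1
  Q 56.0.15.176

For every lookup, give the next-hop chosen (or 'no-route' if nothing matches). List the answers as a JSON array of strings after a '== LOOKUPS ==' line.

Apply in order:
  add 56.218.232.0/21 -> H1 at depth 21
  add 56.208.0.0/12 -> H2 at depth 12
  add 219.160.0.0/12 -> H3 at depth 12
  del 56.208.0.0/12 (clear depth 12)
  lookup 56.218.232.0: bits 001110001101101011101 walk d0:-→d1:-→d2:-→d3:-→d4:-→d5:-→d6:-→d7:-→d8:-→d9:-→d10:-→d11:-→d12:-→d13:-→d14:-→d15:-→d16:-→d17:-→d18:-→d19:-→d20:-→d21:H1 -> H1
  lookup 219.160.225.66: bits 110110111010 walk d0:-→d1:-→d2:-→d3:-→d4:-→d5:-→d6:-→d7:-→d8:-→d9:-→d10:-→d11:-→d12:H3 -> H3
  add 56.218.237.112/32 -> H1 at depth 32
  lookup 56.218.232.11: bits 001110001101101011101 walk d0:-→d1:-→d2:-→d3:-→d4:-→d5:-→d6:-→d7:-→d8:-→d9:-→d10:-→d11:-→d12:-→d13:-→d14:-→d15:-→d16:-→d17:-→d18:-→d19:-→d20:-→d21:H1 -> H1
  add 0.0.0.0/0 -> H3 at depth 0
  add 219.170.227.215/32 -> H1 at depth 32
  add 219.170.227.215/32 -> H1 at depth 32
  add 56.218.224.0/20 -> H0 at depth 20
  lookup 219.170.227.215: bits 11011011101010101110001111010111 walk d0:H3→d1:-→d2:-→d3:-→d4:-→d5:-→d6:-→d7:-→d8:-→d9:-→d10:-→d11:-→d12:H3→d13:-→d14:-→d15:-→d16:-→d17:-→d18:-→d19:-→d20:-→d21:-→d22:-→d23:-→d24:-→d25:-→d26:-→d27:-→d28:-→d29:-→d30:-→d31:-→d32:H1 -> H1
  lookup 56.218.232.20: bits 001110001101101011101 walk d0:H3→d1:-→d2:-→d3:-→d4:-→d5:-→d6:-→d7:-→d8:-→d9:-→d10:-→d11:-→d12:-→d13:-→d14:-→d15:-→d16:-→d17:-→d18:-→d19:-→d20:H0→d21:H1 -> H1
  add 56.0.0.0/8 -> H3 at depth 8
  add 219.170.224.0/20 -> H2 at depth 20
  add 219.170.227.208/28 -> H3 at depth 28
  add 219.170.227.0/24 -> H2 at depth 24
  add 56.218.128.0/17 -> H1 at depth 17
  add 0.0.0.0/0 -> H2 at depth 0
  add 0.0.0.0/0 -> H0 at depth 0
  add 219.170.0.0/16 -> H0 at depth 16
  add 219.160.0.0/11 -> H0 at depth 11
  add 219.170.227.215/32 -> H2 at depth 32
  lookup 56.218.128.1: bits 00111000110110101 walk d0:H0→d1:-→d2:-→d3:-→d4:-→d5:-→d6:-→d7:-→d8:H3→d9:-→d10:-→d11:-→d12:-→d13:-→d14:-→d15:-→d16:-→d17:H1 -> H1
  add 0.0.0.0/0 -> H1 at depth 0
  lookup 219.170.227.208: bits 11011011101010101110001111010 walk d0:H1→d1:-→d2:-→d3:-→d4:-→d5:-→d6:-→d7:-→d8:-→d9:-→d10:-→d11:H0→d12:H3→d13:-→d14:-→d15:-→d16:H0→d17:-→d18:-→d19:-→d20:H2→d21:-→d22:-→d23:-→d24:H2→d25:-→d26:-→d27:-→d28:H3→d29:- -> H3
  lookup 56.218.232.53: bits 001110001101101011101 walk d0:H1→d1:-→d2:-→d3:-→d4:-→d5:-→d6:-→d7:-→d8:H3→d9:-→d10:-→d11:-→d12:-→d13:-→d14:-→d15:-→d16:-→d17:H1→d18:-→d19:-→d20:H0→d21:H1 -> H1
  add 219.170.224.0/22 -> H2 at depth 22
  del 56.218.232.0/21 (clear depth 21)
  lookup 56.218.224.0: bits 00111000110110101110 walk d0:H1→d1:-→d2:-→d3:-→d4:-→d5:-→d6:-→d7:-→d8:H3→d9:-→d10:-→d11:-→d12:-→d13:-→d14:-→d15:-→d16:-→d17:H1→d18:-→d19:-→d20:H0 -> H0
  add 0.0.0.0/0 -> H1 at depth 0
  add 219.170.0.0/16 -> H1 at depth 16
  lookup 56.0.15.176: bits 00111000 walk d0:H1→d1:-→d2:-→d3:-→d4:-→d5:-→d6:-→d7:-→d8:H3 -> H3

== LOOKUPS ==
["H1","H3","H1","H1","H1","H1","H3","H1","H0","H3"]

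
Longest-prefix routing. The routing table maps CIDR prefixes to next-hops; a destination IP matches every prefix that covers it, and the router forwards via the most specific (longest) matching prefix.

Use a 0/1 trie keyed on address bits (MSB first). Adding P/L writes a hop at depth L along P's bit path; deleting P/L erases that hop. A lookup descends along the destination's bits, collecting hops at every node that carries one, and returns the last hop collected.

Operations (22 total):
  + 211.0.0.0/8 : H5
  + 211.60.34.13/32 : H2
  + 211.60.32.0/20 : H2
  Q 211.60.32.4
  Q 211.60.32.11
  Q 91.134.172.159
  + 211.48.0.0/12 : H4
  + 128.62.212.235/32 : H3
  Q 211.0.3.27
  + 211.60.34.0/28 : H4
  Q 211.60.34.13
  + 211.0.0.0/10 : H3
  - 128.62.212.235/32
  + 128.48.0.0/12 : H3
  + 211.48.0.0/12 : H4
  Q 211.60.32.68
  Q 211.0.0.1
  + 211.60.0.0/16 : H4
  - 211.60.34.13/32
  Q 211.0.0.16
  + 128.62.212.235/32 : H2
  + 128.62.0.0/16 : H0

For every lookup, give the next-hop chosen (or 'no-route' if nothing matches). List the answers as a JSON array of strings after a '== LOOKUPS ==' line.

Apply in order:
  + 211.0.0.0/8 (H5) depth=8
  + 211.60.34.13/32 (H2) depth=32
  + 211.60.32.0/20 (H2) depth=20
  ? 211.60.32.4  path d0:-→d1:-→d2:-→d3:-→d4:-→d5:-→d6:-→d7:-→d8:H5→d9:-→d10:-→d11:-→d12:-→d13:-→d14:-→d15:-→d16:-→d17:-→d18:-→d19:-→d20:H2→d21:-→d22:-  best=H2
  ? 211.60.32.11  path d0:-→d1:-→d2:-→d3:-→d4:-→d5:-→d6:-→d7:-→d8:H5→d9:-→d10:-→d11:-→d12:-→d13:-→d14:-→d15:-→d16:-→d17:-→d18:-→d19:-→d20:H2→d21:-→d22:-  best=H2
  ? 91.134.172.159  path d0:-  best=no-route
  + 211.48.0.0/12 (H4) depth=12
  + 128.62.212.235/32 (H3) depth=32
  ? 211.0.3.27  path d0:-→d1:-→d2:-→d3:-→d4:-→d5:-→d6:-→d7:-→d8:H5→d9:-→d10:-  best=H5
  + 211.60.34.0/28 (H4) depth=28
  ? 211.60.34.13  path d0:-→d1:-→d2:-→d3:-→d4:-→d5:-→d6:-→d7:-→d8:H5→d9:-→d10:-→d11:-→d12:H4→d13:-→d14:-→d15:-→d16:-→d17:-→d18:-→d19:-→d20:H2→d21:-→d22:-→d23:-→d24:-→d25:-→d26:-→d27:-→d28:H4→d29:-→d30:-→d31:-→d32:H2  best=H2
  + 211.0.0.0/10 (H3) depth=10
  - 128.62.212.235/32 clear@32
  + 128.48.0.0/12 (H3) depth=12
  + 211.48.0.0/12 (H4) depth=12
  ? 211.60.32.68  path d0:-→d1:-→d2:-→d3:-→d4:-→d5:-→d6:-→d7:-→d8:H5→d9:-→d10:H3→d11:-→d12:H4→d13:-→d14:-→d15:-→d16:-→d17:-→d18:-→d19:-→d20:H2→d21:-→d22:-  best=H2
  ? 211.0.0.1  path d0:-→d1:-→d2:-→d3:-→d4:-→d5:-→d6:-→d7:-→d8:H5→d9:-→d10:H3  best=H3
  + 211.60.0.0/16 (H4) depth=16
  - 211.60.34.13/32 clear@32
  ? 211.0.0.16  path d0:-→d1:-→d2:-→d3:-→d4:-→d5:-→d6:-→d7:-→d8:H5→d9:-→d10:H3  best=H3
  + 128.62.212.235/32 (H2) depth=32
  + 128.62.0.0/16 (H0) depth=16

== LOOKUPS ==
["H2","H2","no-route","H5","H2","H2","H3","H3"]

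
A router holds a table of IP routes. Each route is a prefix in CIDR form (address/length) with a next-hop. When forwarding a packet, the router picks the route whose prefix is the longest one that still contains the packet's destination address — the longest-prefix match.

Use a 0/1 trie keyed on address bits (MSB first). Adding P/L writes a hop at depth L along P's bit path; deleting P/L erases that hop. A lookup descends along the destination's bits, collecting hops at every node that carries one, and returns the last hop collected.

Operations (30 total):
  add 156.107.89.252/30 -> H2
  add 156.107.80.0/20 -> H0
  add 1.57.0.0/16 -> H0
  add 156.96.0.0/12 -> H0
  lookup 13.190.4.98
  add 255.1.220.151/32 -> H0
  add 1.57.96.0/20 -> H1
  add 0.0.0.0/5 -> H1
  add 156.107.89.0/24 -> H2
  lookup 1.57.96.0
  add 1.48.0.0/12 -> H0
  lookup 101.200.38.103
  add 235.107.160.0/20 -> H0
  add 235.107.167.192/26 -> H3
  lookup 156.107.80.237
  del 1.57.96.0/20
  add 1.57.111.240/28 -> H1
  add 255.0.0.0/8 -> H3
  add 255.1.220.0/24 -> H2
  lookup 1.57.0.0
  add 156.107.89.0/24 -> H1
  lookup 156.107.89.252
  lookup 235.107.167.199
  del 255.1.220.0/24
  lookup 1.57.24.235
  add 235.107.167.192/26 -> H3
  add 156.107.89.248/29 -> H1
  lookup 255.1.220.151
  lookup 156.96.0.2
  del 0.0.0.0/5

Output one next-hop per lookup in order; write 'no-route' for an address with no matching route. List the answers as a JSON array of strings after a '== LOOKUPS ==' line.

Process each operation:
  add 156.107.89.252/30 -> H2 at depth 30
  add 156.107.80.0/20 -> H0 at depth 20
  add 1.57.0.0/16 -> H0 at depth 16
  add 156.96.0.0/12 -> H0 at depth 12
  Q 13.190.4.98: descend 0000 ; hops seen [∅] ; pick no-route
  add 255.1.220.151/32 -> H0 at depth 32
  add 1.57.96.0/20 -> H1 at depth 20
  add 0.0.0.0/5 -> H1 at depth 5
  add 156.107.89.0/24 -> H2 at depth 24
  Q 1.57.96.0: descend 00000001001110010110 ; hops seen [H1,H0,H1] ; pick H1
  add 1.48.0.0/12 -> H0 at depth 12
  Q 101.200.38.103: descend 0 ; hops seen [∅] ; pick no-route
  add 235.107.160.0/20 -> H0 at depth 20
  add 235.107.167.192/26 -> H3 at depth 26
  Q 156.107.80.237: descend 10011100011010110101 ; hops seen [H0,H0] ; pick H0
  - 1.57.96.0/20 clear@20
  add 1.57.111.240/28 -> H1 at depth 28
  add 255.0.0.0/8 -> H3 at depth 8
  add 255.1.220.0/24 -> H2 at depth 24
  Q 1.57.0.0: descend 00000001001110010 ; hops seen [H1,H0,H0] ; pick H0
  add 156.107.89.0/24 -> H1 at depth 24
  Q 156.107.89.252: descend 100111000110101101011001111111 ; hops seen [H0,H0,H1,H2] ; pick H2
  Q 235.107.167.199: descend 11101011011010111010011111 ; hops seen [H0,H3] ; pick H3
  - 255.1.220.0/24 clear@24
  Q 1.57.24.235: descend 00000001001110010 ; hops seen [H1,H0,H0] ; pick H0
  add 235.107.167.192/26 -> H3 at depth 26
  add 156.107.89.248/29 -> H1 at depth 29
  Q 255.1.220.151: descend 11111111000000011101110010010111 ; hops seen [H3,H0] ; pick H0
  Q 156.96.0.2: descend 100111000110 ; hops seen [H0] ; pick H0
  - 0.0.0.0/5 clear@5

== LOOKUPS ==
["no-route","H1","no-route","H0","H0","H2","H3","H0","H0","H0"]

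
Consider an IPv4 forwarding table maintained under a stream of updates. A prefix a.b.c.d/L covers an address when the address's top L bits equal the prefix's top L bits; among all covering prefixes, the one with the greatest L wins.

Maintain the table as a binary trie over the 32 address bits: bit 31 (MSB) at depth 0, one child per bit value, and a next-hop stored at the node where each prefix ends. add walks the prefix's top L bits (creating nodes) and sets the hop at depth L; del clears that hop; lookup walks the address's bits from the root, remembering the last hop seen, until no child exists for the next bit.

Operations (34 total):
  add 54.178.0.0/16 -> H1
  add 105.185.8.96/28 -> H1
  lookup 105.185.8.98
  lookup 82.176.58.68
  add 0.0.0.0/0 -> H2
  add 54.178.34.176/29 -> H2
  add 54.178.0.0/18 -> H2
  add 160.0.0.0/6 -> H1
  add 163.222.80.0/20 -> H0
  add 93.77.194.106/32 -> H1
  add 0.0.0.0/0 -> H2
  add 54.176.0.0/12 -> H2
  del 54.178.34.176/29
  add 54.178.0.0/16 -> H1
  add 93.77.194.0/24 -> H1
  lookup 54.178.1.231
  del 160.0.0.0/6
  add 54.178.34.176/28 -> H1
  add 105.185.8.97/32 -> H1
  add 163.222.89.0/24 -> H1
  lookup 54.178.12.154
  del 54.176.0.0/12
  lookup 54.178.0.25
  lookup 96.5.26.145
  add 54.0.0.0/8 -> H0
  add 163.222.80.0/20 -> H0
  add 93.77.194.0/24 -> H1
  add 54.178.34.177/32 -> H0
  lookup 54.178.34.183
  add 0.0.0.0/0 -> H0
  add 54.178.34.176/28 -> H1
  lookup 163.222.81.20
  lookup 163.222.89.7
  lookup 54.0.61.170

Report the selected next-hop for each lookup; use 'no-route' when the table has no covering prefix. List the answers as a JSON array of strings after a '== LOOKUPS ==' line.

Trace:
  + 54.178.0.0/16 (H1) depth=16
  + 105.185.8.96/28 (H1) depth=28
  lookup 105.185.8.98: bits 0110100110111001000010000110 walk d0:-→d1:-→d2:-→d3:-→d4:-→d5:-→d6:-→d7:-→d8:-→d9:-→d10:-→d11:-→d12:-→d13:-→d14:-→d15:-→d16:-→d17:-→d18:-→d19:-→d20:-→d21:-→d22:-→d23:-→d24:-→d25:-→d26:-→d27:-→d28:H1 -> H1
  lookup 82.176.58.68: bits 01 walk d0:-→d1:-→d2:- -> no-route
  + 0.0.0.0/0 (H2) depth=0
  + 54.178.34.176/29 (H2) depth=29
  + 54.178.0.0/18 (H2) depth=18
  + 160.0.0.0/6 (H1) depth=6
  + 163.222.80.0/20 (H0) depth=20
  + 93.77.194.106/32 (H1) depth=32
  + 0.0.0.0/0 (H2) depth=0
  + 54.176.0.0/12 (H2) depth=12
  del 54.178.34.176/29 (clear depth 29)
  + 54.178.0.0/16 (H1) depth=16
  + 93.77.194.0/24 (H1) depth=24
  lookup 54.178.1.231: bits 001101101011001000 walk d0:H2→d1:-→d2:-→d3:-→d4:-→d5:-→d6:-→d7:-→d8:-→d9:-→d10:-→d11:-→d12:H2→d13:-→d14:-→d15:-→d16:H1→d17:-→d18:H2 -> H2
  del 160.0.0.0/6 (clear depth 6)
  + 54.178.34.176/28 (H1) depth=28
  + 105.185.8.97/32 (H1) depth=32
  + 163.222.89.0/24 (H1) depth=24
  lookup 54.178.12.154: bits 001101101011001000 walk d0:H2→d1:-→d2:-→d3:-→d4:-→d5:-→d6:-→d7:-→d8:-→d9:-→d10:-→d11:-→d12:H2→d13:-→d14:-→d15:-→d16:H1→d17:-→d18:H2 -> H2
  del 54.176.0.0/12 (clear depth 12)
  lookup 54.178.0.25: bits 001101101011001000 walk d0:H2→d1:-→d2:-→d3:-→d4:-→d5:-→d6:-→d7:-→d8:-→d9:-→d10:-→d11:-→d12:-→d13:-→d14:-→d15:-→d16:H1→d17:-→d18:H2 -> H2
  lookup 96.5.26.145: bits 0110 walk d0:H2→d1:-→d2:-→d3:-→d4:- -> H2
  + 54.0.0.0/8 (H0) depth=8
  + 163.222.80.0/20 (H0) depth=20
  + 93.77.194.0/24 (H1) depth=24
  + 54.178.34.177/32 (H0) depth=32
  lookup 54.178.34.183: bits 00110110101100100010001010110 walk d0:H2→d1:-→d2:-→d3:-→d4:-→d5:-→d6:-→d7:-→d8:H0→d9:-→d10:-→d11:-→d12:-→d13:-→d14:-→d15:-→d16:H1→d17:-→d18:H2→d19:-→d20:-→d21:-→d22:-→d23:-→d24:-→d25:-→d26:-→d27:-→d28:H1→d29:- -> H1
  + 0.0.0.0/0 (H0) depth=0
  + 54.178.34.176/28 (H1) depth=28
  lookup 163.222.81.20: bits 10100011110111100101 walk d0:H0→d1:-→d2:-→d3:-→d4:-→d5:-→d6:-→d7:-→d8:-→d9:-→d10:-→d11:-→d12:-→d13:-→d14:-→d15:-→d16:-→d17:-→d18:-→d19:-→d20:H0 -> H0
  lookup 163.222.89.7: bits 101000111101111001011001 walk d0:H0→d1:-→d2:-→d3:-→d4:-→d5:-→d6:-→d7:-→d8:-→d9:-→d10:-→d11:-→d12:-→d13:-→d14:-→d15:-→d16:-→d17:-→d18:-→d19:-→d20:H0→d21:-→d22:-→d23:-→d24:H1 -> H1
  lookup 54.0.61.170: bits 00110110 walk d0:H0→d1:-→d2:-→d3:-→d4:-→d5:-→d6:-→d7:-→d8:H0 -> H0

== LOOKUPS ==
["H1","no-route","H2","H2","H2","H2","H1","H0","H1","H0"]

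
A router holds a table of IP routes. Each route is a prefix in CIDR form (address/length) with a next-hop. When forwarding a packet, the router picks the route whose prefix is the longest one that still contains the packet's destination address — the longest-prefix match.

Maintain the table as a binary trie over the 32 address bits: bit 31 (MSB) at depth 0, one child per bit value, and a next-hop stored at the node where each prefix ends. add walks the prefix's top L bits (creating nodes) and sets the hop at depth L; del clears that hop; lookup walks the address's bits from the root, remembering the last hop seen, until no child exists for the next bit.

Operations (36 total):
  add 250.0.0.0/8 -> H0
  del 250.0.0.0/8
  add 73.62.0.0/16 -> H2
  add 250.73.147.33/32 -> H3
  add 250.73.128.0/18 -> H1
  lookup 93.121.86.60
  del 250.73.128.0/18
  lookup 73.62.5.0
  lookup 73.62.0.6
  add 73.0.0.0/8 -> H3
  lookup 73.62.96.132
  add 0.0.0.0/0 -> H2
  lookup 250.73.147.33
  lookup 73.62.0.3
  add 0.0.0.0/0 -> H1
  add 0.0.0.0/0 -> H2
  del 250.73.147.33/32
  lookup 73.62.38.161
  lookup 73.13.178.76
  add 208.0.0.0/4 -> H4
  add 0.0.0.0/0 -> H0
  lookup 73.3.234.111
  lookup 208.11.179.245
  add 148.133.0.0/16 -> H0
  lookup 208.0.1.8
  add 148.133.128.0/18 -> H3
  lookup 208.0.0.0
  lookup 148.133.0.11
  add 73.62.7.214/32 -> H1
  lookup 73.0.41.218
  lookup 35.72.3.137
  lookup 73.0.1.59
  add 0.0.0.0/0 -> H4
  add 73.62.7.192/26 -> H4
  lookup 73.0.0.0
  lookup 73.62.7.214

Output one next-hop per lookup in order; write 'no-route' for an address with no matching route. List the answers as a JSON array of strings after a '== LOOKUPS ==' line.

Trace:
  + 250.0.0.0/8 (H0) depth=8
  del 250.0.0.0/8 (clear depth 8)
  + 73.62.0.0/16 (H2) depth=16
  + 250.73.147.33/32 (H3) depth=32
  + 250.73.128.0/18 (H1) depth=18
  Q 93.121.86.60: descend 010 ; hops seen [∅] ; pick no-route
  del 250.73.128.0/18 (clear depth 18)
  Q 73.62.5.0: descend 0100100100111110 ; hops seen [H2] ; pick H2
  Q 73.62.0.6: descend 0100100100111110 ; hops seen [H2] ; pick H2
  + 73.0.0.0/8 (H3) depth=8
  Q 73.62.96.132: descend 0100100100111110 ; hops seen [H3,H2] ; pick H2
  + 0.0.0.0/0 (H2) depth=0
  Q 250.73.147.33: descend 11111010010010011001001100100001 ; hops seen [H2,H3] ; pick H3
  Q 73.62.0.3: descend 0100100100111110 ; hops seen [H2,H3,H2] ; pick H2
  + 0.0.0.0/0 (H1) depth=0
  + 0.0.0.0/0 (H2) depth=0
  del 250.73.147.33/32 (clear depth 32)
  Q 73.62.38.161: descend 0100100100111110 ; hops seen [H2,H3,H2] ; pick H2
  Q 73.13.178.76: descend 0100100100 ; hops seen [H2,H3] ; pick H3
  + 208.0.0.0/4 (H4) depth=4
  + 0.0.0.0/0 (H0) depth=0
  Q 73.3.234.111: descend 0100100100 ; hops seen [H0,H3] ; pick H3
  Q 208.11.179.245: descend 1101 ; hops seen [H0,H4] ; pick H4
  + 148.133.0.0/16 (H0) depth=16
  Q 208.0.1.8: descend 1101 ; hops seen [H0,H4] ; pick H4
  + 148.133.128.0/18 (H3) depth=18
  Q 208.0.0.0: descend 1101 ; hops seen [H0,H4] ; pick H4
  Q 148.133.0.11: descend 1001010010000101 ; hops seen [H0,H0] ; pick H0
  + 73.62.7.214/32 (H1) depth=32
  Q 73.0.41.218: descend 0100100100 ; hops seen [H0,H3] ; pick H3
  Q 35.72.3.137: descend 0 ; hops seen [H0] ; pick H0
  Q 73.0.1.59: descend 0100100100 ; hops seen [H0,H3] ; pick H3
  + 0.0.0.0/0 (H4) depth=0
  + 73.62.7.192/26 (H4) depth=26
  Q 73.0.0.0: descend 0100100100 ; hops seen [H4,H3] ; pick H3
  Q 73.62.7.214: descend 01001001001111100000011111010110 ; hops seen [H4,H3,H2,H4,H1] ; pick H1

== LOOKUPS ==
["no-route","H2","H2","H2","H3","H2","H2","H3","H3","H4","H4","H4","H0","H3","H0","H3","H3","H1"]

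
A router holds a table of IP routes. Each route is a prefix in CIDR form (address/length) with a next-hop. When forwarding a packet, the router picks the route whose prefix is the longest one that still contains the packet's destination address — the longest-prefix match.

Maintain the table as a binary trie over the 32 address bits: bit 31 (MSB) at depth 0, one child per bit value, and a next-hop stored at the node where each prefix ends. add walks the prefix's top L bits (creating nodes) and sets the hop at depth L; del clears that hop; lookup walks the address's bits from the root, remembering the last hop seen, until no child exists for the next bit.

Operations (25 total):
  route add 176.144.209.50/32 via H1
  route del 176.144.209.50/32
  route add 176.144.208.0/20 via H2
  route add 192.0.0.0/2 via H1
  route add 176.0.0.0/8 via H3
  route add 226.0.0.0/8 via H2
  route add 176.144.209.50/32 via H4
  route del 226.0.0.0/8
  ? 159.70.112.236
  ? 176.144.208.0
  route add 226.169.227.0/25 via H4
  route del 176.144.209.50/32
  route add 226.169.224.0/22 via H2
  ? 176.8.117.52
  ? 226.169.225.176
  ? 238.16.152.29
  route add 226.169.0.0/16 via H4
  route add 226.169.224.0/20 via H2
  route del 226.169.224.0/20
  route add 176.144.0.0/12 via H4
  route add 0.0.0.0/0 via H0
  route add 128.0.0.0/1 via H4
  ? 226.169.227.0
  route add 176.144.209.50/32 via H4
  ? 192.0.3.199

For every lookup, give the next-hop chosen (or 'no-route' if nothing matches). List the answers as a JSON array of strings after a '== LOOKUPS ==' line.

Process each operation:
  add 176.144.209.50/32 -> H1 at depth 32
  - 176.144.209.50/32 clear@32
  add 176.144.208.0/20 -> H2 at depth 20
  add 192.0.0.0/2 -> H1 at depth 2
  add 176.0.0.0/8 -> H3 at depth 8
  add 226.0.0.0/8 -> H2 at depth 8
  add 176.144.209.50/32 -> H4 at depth 32
  - 226.0.0.0/8 clear@8
  Q 159.70.112.236: descend 10 ; hops seen [∅] ; pick no-route
  Q 176.144.208.0: descend 10110000100100001101000 ; hops seen [H3,H2] ; pick H2
  add 226.169.227.0/25 -> H4 at depth 25
  - 176.144.209.50/32 clear@32
  add 226.169.224.0/22 -> H2 at depth 22
  Q 176.8.117.52: descend 10110000 ; hops seen [H3] ; pick H3
  Q 226.169.225.176: descend 1110001010101001111000 ; hops seen [H1,H2] ; pick H2
  Q 238.16.152.29: descend 1110 ; hops seen [H1] ; pick H1
  add 226.169.0.0/16 -> H4 at depth 16
  add 226.169.224.0/20 -> H2 at depth 20
  - 226.169.224.0/20 clear@20
  add 176.144.0.0/12 -> H4 at depth 12
  add 0.0.0.0/0 -> H0 at depth 0
  add 128.0.0.0/1 -> H4 at depth 1
  Q 226.169.227.0: descend 1110001010101001111000110 ; hops seen [H0,H4,H1,H4,H2,H4] ; pick H4
  add 176.144.209.50/32 -> H4 at depth 32
  Q 192.0.3.199: descend 11 ; hops seen [H0,H4,H1] ; pick H1

== LOOKUPS ==
["no-route","H2","H3","H2","H1","H4","H1"]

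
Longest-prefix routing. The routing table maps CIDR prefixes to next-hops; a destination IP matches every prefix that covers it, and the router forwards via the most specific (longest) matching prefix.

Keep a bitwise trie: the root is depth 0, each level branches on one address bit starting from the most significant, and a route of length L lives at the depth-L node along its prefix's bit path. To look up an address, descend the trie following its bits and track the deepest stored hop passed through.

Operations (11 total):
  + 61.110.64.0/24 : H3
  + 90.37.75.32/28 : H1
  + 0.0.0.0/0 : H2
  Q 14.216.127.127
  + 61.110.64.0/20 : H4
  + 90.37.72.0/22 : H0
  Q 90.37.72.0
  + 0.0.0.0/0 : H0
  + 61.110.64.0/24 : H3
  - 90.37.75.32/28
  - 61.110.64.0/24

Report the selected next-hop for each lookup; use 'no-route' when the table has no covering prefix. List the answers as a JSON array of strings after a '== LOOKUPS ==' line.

Trace:
  + 61.110.64.0/24 (H3) depth=24
  + 90.37.75.32/28 (H1) depth=28
  + 0.0.0.0/0 (H2) depth=0
  ? 14.216.127.127  path d0:H2→d1:-→d2:-  best=H2
  + 61.110.64.0/20 (H4) depth=20
  + 90.37.72.0/22 (H0) depth=22
  ? 90.37.72.0  path d0:H2→d1:-→d2:-→d3:-→d4:-→d5:-→d6:-→d7:-→d8:-→d9:-→d10:-→d11:-→d12:-→d13:-→d14:-→d15:-→d16:-→d17:-→d18:-→d19:-→d20:-→d21:-→d22:H0  best=H0
  + 0.0.0.0/0 (H0) depth=0
  + 61.110.64.0/24 (H3) depth=24
  - 90.37.75.32/28 clear@28
  - 61.110.64.0/24 clear@24

== LOOKUPS ==
["H2","H0"]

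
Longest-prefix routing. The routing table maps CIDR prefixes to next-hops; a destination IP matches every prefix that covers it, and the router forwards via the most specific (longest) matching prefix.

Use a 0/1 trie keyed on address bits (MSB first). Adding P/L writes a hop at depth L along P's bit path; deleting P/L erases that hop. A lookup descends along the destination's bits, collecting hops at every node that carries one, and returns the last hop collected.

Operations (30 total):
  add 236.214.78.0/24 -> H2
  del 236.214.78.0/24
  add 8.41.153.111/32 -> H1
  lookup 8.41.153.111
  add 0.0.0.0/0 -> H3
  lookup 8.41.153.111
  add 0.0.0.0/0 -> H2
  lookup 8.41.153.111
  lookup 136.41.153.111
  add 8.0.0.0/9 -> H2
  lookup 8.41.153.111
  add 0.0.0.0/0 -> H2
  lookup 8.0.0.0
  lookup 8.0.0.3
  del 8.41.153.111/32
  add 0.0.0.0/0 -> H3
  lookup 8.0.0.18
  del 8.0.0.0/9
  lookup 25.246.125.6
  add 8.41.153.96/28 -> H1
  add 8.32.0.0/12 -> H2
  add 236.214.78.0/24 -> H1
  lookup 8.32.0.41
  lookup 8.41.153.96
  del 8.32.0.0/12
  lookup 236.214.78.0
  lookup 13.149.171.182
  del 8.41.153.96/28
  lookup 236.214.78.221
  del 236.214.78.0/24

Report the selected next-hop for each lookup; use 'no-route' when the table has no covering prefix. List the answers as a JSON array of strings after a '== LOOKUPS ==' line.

Apply in order:
  + 236.214.78.0/24 (H2) depth=24
  del 236.214.78.0/24 (clear depth 24)
  + 8.41.153.111/32 (H1) depth=32
  lookup 8.41.153.111: bits 00001000001010011001100101101111 walk d0:-→d1:-→d2:-→d3:-→d4:-→d5:-→d6:-→d7:-→d8:-→d9:-→d10:-→d11:-→d12:-→d13:-→d14:-→d15:-→d16:-→d17:-→d18:-→d19:-→d20:-→d21:-→d22:-→d23:-→d24:-→d25:-→d26:-→d27:-→d28:-→d29:-→d30:-→d31:-→d32:H1 -> H1
  + 0.0.0.0/0 (H3) depth=0
  lookup 8.41.153.111: bits 00001000001010011001100101101111 walk d0:H3→d1:-→d2:-→d3:-→d4:-→d5:-→d6:-→d7:-→d8:-→d9:-→d10:-→d11:-→d12:-→d13:-→d14:-→d15:-→d16:-→d17:-→d18:-→d19:-→d20:-→d21:-→d22:-→d23:-→d24:-→d25:-→d26:-→d27:-→d28:-→d29:-→d30:-→d31:-→d32:H1 -> H1
  + 0.0.0.0/0 (H2) depth=0
  lookup 8.41.153.111: bits 00001000001010011001100101101111 walk d0:H2→d1:-→d2:-→d3:-→d4:-→d5:-→d6:-→d7:-→d8:-→d9:-→d10:-→d11:-→d12:-→d13:-→d14:-→d15:-→d16:-→d17:-→d18:-→d19:-→d20:-→d21:-→d22:-→d23:-→d24:-→d25:-→d26:-→d27:-→d28:-→d29:-→d30:-→d31:-→d32:H1 -> H1
  lookup 136.41.153.111: bits 1 walk d0:H2→d1:- -> H2
  + 8.0.0.0/9 (H2) depth=9
  lookup 8.41.153.111: bits 00001000001010011001100101101111 walk d0:H2→d1:-→d2:-→d3:-→d4:-→d5:-→d6:-→d7:-→d8:-→d9:H2→d10:-→d11:-→d12:-→d13:-→d14:-→d15:-→d16:-→d17:-→d18:-→d19:-→d20:-→d21:-→d22:-→d23:-→d24:-→d25:-→d26:-→d27:-→d28:-→d29:-→d30:-→d31:-→d32:H1 -> H1
  + 0.0.0.0/0 (H2) depth=0
  lookup 8.0.0.0: bits 0000100000 walk d0:H2→d1:-→d2:-→d3:-→d4:-→d5:-→d6:-→d7:-→d8:-→d9:H2→d10:- -> H2
  lookup 8.0.0.3: bits 0000100000 walk d0:H2→d1:-→d2:-→d3:-→d4:-→d5:-→d6:-→d7:-→d8:-→d9:H2→d10:- -> H2
  del 8.41.153.111/32 (clear depth 32)
  + 0.0.0.0/0 (H3) depth=0
  lookup 8.0.0.18: bits 0000100000 walk d0:H3→d1:-→d2:-→d3:-→d4:-→d5:-→d6:-→d7:-→d8:-→d9:H2→d10:- -> H2
  del 8.0.0.0/9 (clear depth 9)
  lookup 25.246.125.6: bits 000 walk d0:H3→d1:-→d2:-→d3:- -> H3
  + 8.41.153.96/28 (H1) depth=28
  + 8.32.0.0/12 (H2) depth=12
  + 236.214.78.0/24 (H1) depth=24
  lookup 8.32.0.41: bits 000010000010 walk d0:H3→d1:-→d2:-→d3:-→d4:-→d5:-→d6:-→d7:-→d8:-→d9:-→d10:-→d11:-→d12:H2 -> H2
  lookup 8.41.153.96: bits 0000100000101001100110010110 walk d0:H3→d1:-→d2:-→d3:-→d4:-→d5:-→d6:-→d7:-→d8:-→d9:-→d10:-→d11:-→d12:H2→d13:-→d14:-→d15:-→d16:-→d17:-→d18:-→d19:-→d20:-→d21:-→d22:-→d23:-→d24:-→d25:-→d26:-→d27:-→d28:H1 -> H1
  del 8.32.0.0/12 (clear depth 12)
  lookup 236.214.78.0: bits 111011001101011001001110 walk d0:H3→d1:-→d2:-→d3:-→d4:-→d5:-→d6:-→d7:-→d8:-→d9:-→d10:-→d11:-→d12:-→d13:-→d14:-→d15:-→d16:-→d17:-→d18:-→d19:-→d20:-→d21:-→d22:-→d23:-→d24:H1 -> H1
  lookup 13.149.171.182: bits 00001 walk d0:H3→d1:-→d2:-→d3:-→d4:-→d5:- -> H3
  del 8.41.153.96/28 (clear depth 28)
  lookup 236.214.78.221: bits 111011001101011001001110 walk d0:H3→d1:-→d2:-→d3:-→d4:-→d5:-→d6:-→d7:-→d8:-→d9:-→d10:-→d11:-→d12:-→d13:-→d14:-→d15:-→d16:-→d17:-→d18:-→d19:-→d20:-→d21:-→d22:-→d23:-→d24:H1 -> H1
  del 236.214.78.0/24 (clear depth 24)

== LOOKUPS ==
["H1","H1","H1","H2","H1","H2","H2","H2","H3","H2","H1","H1","H3","H1"]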